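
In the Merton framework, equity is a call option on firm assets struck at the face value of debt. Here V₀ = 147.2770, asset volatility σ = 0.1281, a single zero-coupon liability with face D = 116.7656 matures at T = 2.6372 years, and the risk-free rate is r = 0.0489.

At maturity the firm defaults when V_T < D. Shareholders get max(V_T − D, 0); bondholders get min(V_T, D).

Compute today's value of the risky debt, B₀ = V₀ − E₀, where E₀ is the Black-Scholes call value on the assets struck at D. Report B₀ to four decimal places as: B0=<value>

d₁ = [ln(V₀/D) + (r + σ²/2)T] / (σ√T)
   = [ln(147.2770/116.7656) + (0.0489 + 0.5·0.1281²)·2.6372] / (0.1281·√2.6372)
   = [0.232147 + 0.150597] / 0.208027 = 1.839870
d₂ = d₁ − σ√T = 1.839870 − 0.208027 = 1.631842
N(d₁) = 0.967106,  N(d₂) = 0.948644,  e^(−rT) = 0.879010
E₀ = V₀·N(d₁) − D·e^(−rT)·N(d₂)
   = 147.2770·0.967106 − 116.7656·0.879010·0.948644 = 45.065515
B₀ = V₀ − E₀ = 147.2770 − 45.065515 = 102.211485

B0=102.2115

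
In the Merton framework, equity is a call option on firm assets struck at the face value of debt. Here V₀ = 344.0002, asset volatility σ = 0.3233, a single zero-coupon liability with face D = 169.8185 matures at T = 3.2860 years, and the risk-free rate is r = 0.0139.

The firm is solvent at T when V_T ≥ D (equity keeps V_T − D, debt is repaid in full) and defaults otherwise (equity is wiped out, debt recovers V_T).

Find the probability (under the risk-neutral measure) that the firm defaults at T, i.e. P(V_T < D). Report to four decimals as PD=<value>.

d₁ = [ln(V₀/D) + (r + σ²/2)T] / (σ√T)
   = [ln(344.0002/169.8185) + (0.0139 + 0.5·0.3233²)·3.2860] / (0.3233·√3.2860)
   = [0.705912 + 0.217407] / 0.586056 = 1.575477
d₂ = d₁ − σ√T = 1.575477 − 0.586056 = 0.989420
risk-neutral PD = N(−d₂) = N(-0.989420) = 0.161229

PD=0.1612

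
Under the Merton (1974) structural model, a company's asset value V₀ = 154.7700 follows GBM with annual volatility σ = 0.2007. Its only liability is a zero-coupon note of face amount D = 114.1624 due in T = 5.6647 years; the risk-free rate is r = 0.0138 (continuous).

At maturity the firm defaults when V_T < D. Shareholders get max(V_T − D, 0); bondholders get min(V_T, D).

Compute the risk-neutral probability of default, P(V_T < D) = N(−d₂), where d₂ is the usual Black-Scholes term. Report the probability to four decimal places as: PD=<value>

PD=0.2871

d₁ = [ln(V₀/D) + (r + σ²/2)T] / (σ√T)
   = [ln(154.7700/114.1624) + (0.0138 + 0.5·0.2007²)·5.6647] / (0.2007·√5.6647)
   = [0.304318 + 0.192261] / 0.477679 = 1.039568
d₂ = d₁ − σ√T = 1.039568 − 0.477679 = 0.561889
risk-neutral PD = N(−d₂) = N(-0.561889) = 0.287096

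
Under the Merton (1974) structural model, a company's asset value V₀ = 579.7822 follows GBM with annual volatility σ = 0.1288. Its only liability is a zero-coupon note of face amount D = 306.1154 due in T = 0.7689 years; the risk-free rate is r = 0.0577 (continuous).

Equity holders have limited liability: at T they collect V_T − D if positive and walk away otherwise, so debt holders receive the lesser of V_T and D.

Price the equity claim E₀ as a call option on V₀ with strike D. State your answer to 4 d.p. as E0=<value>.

E0=286.9509

d₁ = [ln(V₀/D) + (r + σ²/2)T] / (σ√T)
   = [ln(579.7822/306.1154) + (0.0577 + 0.5·0.1288²)·0.7689] / (0.1288·√0.7689)
   = [0.638690 + 0.050743] / 0.112941 = 6.104382
d₂ = d₁ − σ√T = 6.104382 − 0.112941 = 5.991441
N(d₁) = 1.000000,  N(d₂) = 1.000000,  e^(−rT) = 0.956604
E₀ = V₀·N(d₁) − D·e^(−rT)·N(d₂)
   = 579.7822·1.000000 − 306.1154·0.956604·1.000000 = 286.950915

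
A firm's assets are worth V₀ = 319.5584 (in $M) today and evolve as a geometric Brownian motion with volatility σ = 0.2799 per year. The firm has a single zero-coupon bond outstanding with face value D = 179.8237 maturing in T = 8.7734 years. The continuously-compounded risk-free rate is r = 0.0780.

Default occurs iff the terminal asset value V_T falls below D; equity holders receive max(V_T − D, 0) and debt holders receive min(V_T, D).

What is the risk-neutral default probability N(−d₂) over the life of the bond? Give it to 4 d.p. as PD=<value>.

d₁ = [ln(V₀/D) + (r + σ²/2)T] / (σ√T)
   = [ln(319.5584/179.8237) + (0.0780 + 0.5·0.2799²)·8.7734] / (0.2799·√8.7734)
   = [0.574963 + 1.027997] / 0.829062 = 1.933463
d₂ = d₁ − σ√T = 1.933463 − 0.829062 = 1.104401
risk-neutral PD = N(−d₂) = N(-1.104401) = 0.134710

PD=0.1347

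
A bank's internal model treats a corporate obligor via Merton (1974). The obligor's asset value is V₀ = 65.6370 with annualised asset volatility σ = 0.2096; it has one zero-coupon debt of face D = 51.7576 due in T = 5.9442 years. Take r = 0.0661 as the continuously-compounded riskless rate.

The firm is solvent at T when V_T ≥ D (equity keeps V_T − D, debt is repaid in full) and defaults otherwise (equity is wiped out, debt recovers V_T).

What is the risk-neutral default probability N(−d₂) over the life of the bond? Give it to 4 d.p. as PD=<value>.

d₁ = [ln(V₀/D) + (r + σ²/2)T] / (σ√T)
   = [ln(65.6370/51.7576) + (0.0661 + 0.5·0.2096²)·5.9442] / (0.2096·√5.9442)
   = [0.237568 + 0.523482] / 0.511020 = 1.489277
d₂ = d₁ − σ√T = 1.489277 − 0.511020 = 0.978257
risk-neutral PD = N(−d₂) = N(-0.978257) = 0.163974

PD=0.1640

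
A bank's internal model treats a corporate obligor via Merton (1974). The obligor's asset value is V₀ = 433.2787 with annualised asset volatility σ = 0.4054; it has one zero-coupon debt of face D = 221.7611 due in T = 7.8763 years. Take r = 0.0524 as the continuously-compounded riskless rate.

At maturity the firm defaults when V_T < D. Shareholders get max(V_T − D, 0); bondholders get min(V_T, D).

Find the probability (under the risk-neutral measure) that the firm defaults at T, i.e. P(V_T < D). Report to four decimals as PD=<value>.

d₁ = [ln(V₀/D) + (r + σ²/2)T] / (σ√T)
   = [ln(433.2787/221.7611) + (0.0524 + 0.5·0.4054²)·7.8763] / (0.4054·√7.8763)
   = [0.669780 + 1.059950] / 1.137745 = 1.520315
d₂ = d₁ − σ√T = 1.520315 − 1.137745 = 0.382570
risk-neutral PD = N(−d₂) = N(-0.382570) = 0.351019

PD=0.3510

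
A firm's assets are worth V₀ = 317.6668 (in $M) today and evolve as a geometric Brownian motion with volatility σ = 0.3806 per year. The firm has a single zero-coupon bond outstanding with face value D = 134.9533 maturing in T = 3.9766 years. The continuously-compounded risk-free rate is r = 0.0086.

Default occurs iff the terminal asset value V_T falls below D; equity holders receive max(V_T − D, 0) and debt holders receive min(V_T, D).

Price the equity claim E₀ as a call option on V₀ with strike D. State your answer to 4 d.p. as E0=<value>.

E0=195.9789

d₁ = [ln(V₀/D) + (r + σ²/2)T] / (σ√T)
   = [ln(317.6668/134.9533) + (0.0086 + 0.5·0.3806²)·3.9766] / (0.3806·√3.9766)
   = [0.856074 + 0.322217] / 0.758970 = 1.552486
d₂ = d₁ − σ√T = 1.552486 − 0.758970 = 0.793516
N(d₁) = 0.939727,  N(d₂) = 0.786261,  e^(−rT) = 0.966379
E₀ = V₀·N(d₁) − D·e^(−rT)·N(d₂)
   = 317.6668·0.939727 − 134.9533·0.966379·0.786261 = 195.978946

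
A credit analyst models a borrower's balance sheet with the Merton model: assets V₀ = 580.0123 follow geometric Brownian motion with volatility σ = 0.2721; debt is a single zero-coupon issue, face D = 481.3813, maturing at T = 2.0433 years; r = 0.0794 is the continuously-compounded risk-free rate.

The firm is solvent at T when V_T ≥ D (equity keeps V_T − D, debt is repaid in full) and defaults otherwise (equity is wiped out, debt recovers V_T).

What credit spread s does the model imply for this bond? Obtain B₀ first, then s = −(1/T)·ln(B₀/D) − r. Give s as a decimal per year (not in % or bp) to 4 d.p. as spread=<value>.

d₁ = [ln(V₀/D) + (r + σ²/2)T] / (σ√T)
   = [ln(580.0123/481.3813) + (0.0794 + 0.5·0.2721²)·2.0433] / (0.2721·√2.0433)
   = [0.186390 + 0.237879] / 0.388951 = 1.090804
d₂ = d₁ − σ√T = 1.090804 − 0.388951 = 0.701853
N(d₁) = 0.862320,  N(d₂) = 0.758615,  e^(−rT) = 0.850239
E₀ = V₀·N(d₁) − D·e^(−rT)·N(d₂)
   = 580.0123·0.862320 − 481.3813·0.850239·0.758615 = 189.663775
B₀ = V₀ − E₀ = 580.0123 − 189.663775 = 390.348525
spread = −(1/T)·ln(B₀/D) − r = −(1/2.0433)·ln(390.348525/481.3813) − 0.0794 = 0.02318880

spread=0.0232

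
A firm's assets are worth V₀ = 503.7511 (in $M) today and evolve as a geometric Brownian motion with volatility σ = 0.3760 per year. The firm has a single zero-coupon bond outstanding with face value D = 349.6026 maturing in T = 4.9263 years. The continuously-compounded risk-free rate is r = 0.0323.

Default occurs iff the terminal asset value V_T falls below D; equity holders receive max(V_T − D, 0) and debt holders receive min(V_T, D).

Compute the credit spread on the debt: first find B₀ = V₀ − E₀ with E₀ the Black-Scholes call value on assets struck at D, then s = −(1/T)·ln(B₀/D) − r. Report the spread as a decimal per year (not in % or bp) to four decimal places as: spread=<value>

spread=0.0370

d₁ = [ln(V₀/D) + (r + σ²/2)T] / (σ√T)
   = [ln(503.7511/349.6026) + (0.0323 + 0.5·0.3760²)·4.9263] / (0.3760·√4.9263)
   = [0.365285 + 0.507350] / 0.834542 = 1.045645
d₂ = d₁ − σ√T = 1.045645 − 0.834542 = 0.211103
N(d₁) = 0.852138,  N(d₂) = 0.583597,  e^(−rT) = 0.852894
E₀ = V₀·N(d₁) − D·e^(−rT)·N(d₂)
   = 503.7511·0.852138 − 349.6026·0.852894·0.583597 = 255.251844
B₀ = V₀ − E₀ = 503.7511 − 255.251844 = 248.499256
spread = −(1/T)·ln(B₀/D) − r = −(1/4.9263)·ln(248.499256/349.6026) − 0.0323 = 0.03699282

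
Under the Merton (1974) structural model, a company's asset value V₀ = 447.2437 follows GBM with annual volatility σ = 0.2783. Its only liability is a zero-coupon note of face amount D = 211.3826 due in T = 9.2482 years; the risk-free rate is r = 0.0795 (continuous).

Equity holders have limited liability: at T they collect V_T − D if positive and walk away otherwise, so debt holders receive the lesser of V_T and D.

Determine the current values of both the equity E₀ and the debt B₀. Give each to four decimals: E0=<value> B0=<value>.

d₁ = [ln(V₀/D) + (r + σ²/2)T] / (σ√T)
   = [ln(447.2437/211.3826) + (0.0795 + 0.5·0.2783²)·9.2482] / (0.2783·√9.2482)
   = [0.749434 + 1.093373] / 0.846334 = 2.177398
d₂ = d₁ − σ√T = 2.177398 − 0.846334 = 1.331064
N(d₁) = 0.985275,  N(d₂) = 0.908416,  e^(−rT) = 0.479394
E₀ = V₀·N(d₁) − D·e^(−rT)·N(d₂)
   = 447.2437·0.985275 − 211.3826·0.479394·0.908416 = 348.602949
B₀ = V₀ − E₀ = 447.2437 − 348.602949 = 98.640751

E0=348.6029 B0=98.6408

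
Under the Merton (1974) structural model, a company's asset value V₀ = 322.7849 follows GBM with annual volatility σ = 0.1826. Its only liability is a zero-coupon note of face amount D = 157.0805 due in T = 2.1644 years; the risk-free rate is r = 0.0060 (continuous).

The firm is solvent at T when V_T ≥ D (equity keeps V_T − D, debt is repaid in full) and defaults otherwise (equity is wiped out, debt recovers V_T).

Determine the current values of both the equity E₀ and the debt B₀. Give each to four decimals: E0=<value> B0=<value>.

E0=167.7885 B0=154.9964

d₁ = [ln(V₀/D) + (r + σ²/2)T] / (σ√T)
   = [ln(322.7849/157.0805) + (0.0060 + 0.5·0.1826²)·2.1644] / (0.1826·√2.1644)
   = [0.720228 + 0.049070] / 0.268639 = 2.863683
d₂ = d₁ − σ√T = 2.863683 − 0.268639 = 2.595043
N(d₁) = 0.997906,  N(d₂) = 0.995271,  e^(−rT) = 0.987098
E₀ = V₀·N(d₁) − D·e^(−rT)·N(d₂)
   = 322.7849·0.997906 − 157.0805·0.987098·0.995271 = 167.788537
B₀ = V₀ − E₀ = 322.7849 − 167.788537 = 154.996363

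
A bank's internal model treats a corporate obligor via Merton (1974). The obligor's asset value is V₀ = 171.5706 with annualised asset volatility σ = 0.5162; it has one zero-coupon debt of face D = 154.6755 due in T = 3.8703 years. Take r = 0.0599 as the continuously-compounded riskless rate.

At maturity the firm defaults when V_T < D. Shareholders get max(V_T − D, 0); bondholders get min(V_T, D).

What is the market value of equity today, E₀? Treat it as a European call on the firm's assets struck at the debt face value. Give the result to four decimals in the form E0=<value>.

d₁ = [ln(V₀/D) + (r + σ²/2)T] / (σ√T)
   = [ln(171.5706/154.6755) + (0.0599 + 0.5·0.5162²)·3.8703] / (0.5162·√3.8703)
   = [0.103665 + 0.747476] / 1.015524 = 0.838130
d₂ = d₁ − σ√T = 0.838130 − 1.015524 = -0.177394
N(d₁) = 0.799021,  N(d₂) = 0.429599,  e^(−rT) = 0.793080
E₀ = V₀·N(d₁) − D·e^(−rT)·N(d₂)
   = 171.5706·0.799021 − 154.6755·0.793080·0.429599 = 84.389556

E0=84.3896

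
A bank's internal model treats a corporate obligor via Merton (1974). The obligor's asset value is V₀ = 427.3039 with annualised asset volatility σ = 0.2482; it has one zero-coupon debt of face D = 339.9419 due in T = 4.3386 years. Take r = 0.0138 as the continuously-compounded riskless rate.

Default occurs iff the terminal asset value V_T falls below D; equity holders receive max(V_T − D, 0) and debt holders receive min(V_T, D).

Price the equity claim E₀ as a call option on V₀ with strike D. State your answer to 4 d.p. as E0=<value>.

E0=141.0187

d₁ = [ln(V₀/D) + (r + σ²/2)T] / (σ√T)
   = [ln(427.3039/339.9419) + (0.0138 + 0.5·0.2482²)·4.3386] / (0.2482·√4.3386)
   = [0.228721 + 0.193509] / 0.516983 = 0.816717
d₂ = d₁ − σ√T = 0.816717 − 0.516983 = 0.299734
N(d₁) = 0.792955,  N(d₂) = 0.617810,  e^(−rT) = 0.941884
E₀ = V₀·N(d₁) − D·e^(−rT)·N(d₂)
   = 427.3039·0.792955 − 339.9419·0.941884·0.617810 = 141.018678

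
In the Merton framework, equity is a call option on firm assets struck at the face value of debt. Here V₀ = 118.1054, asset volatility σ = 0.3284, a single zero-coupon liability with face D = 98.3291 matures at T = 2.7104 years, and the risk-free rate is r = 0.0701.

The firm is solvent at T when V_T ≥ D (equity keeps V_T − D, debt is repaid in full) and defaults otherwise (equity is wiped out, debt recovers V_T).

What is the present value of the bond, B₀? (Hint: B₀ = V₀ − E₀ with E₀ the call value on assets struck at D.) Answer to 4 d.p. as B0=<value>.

d₁ = [ln(V₀/D) + (r + σ²/2)T] / (σ√T)
   = [ln(118.1054/98.3291) + (0.0701 + 0.5·0.3284²)·2.7104] / (0.3284·√2.7104)
   = [0.183257 + 0.336153] / 0.540655 = 0.960706
d₂ = d₁ − σ√T = 0.960706 − 0.540655 = 0.420052
N(d₁) = 0.831650,  N(d₂) = 0.662776,  e^(−rT) = 0.826960
E₀ = V₀·N(d₁) − D·e^(−rT)·N(d₂)
   = 118.1054·0.831650 − 98.3291·0.826960·0.662776 = 44.329232
B₀ = V₀ − E₀ = 118.1054 − 44.329232 = 73.776168

B0=73.7762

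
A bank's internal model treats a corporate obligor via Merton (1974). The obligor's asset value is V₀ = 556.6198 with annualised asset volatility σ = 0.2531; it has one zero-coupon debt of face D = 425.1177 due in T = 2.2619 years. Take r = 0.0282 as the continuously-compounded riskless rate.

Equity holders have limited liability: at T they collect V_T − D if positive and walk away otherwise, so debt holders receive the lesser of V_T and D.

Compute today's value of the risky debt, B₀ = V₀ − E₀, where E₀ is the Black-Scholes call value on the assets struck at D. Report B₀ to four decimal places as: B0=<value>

d₁ = [ln(V₀/D) + (r + σ²/2)T] / (σ√T)
   = [ln(556.6198/425.1177) + (0.0282 + 0.5·0.2531²)·2.2619] / (0.2531·√2.2619)
   = [0.269516 + 0.136234] / 0.380653 = 1.065933
d₂ = d₁ − σ√T = 1.065933 − 0.380653 = 0.685280
N(d₁) = 0.856773,  N(d₂) = 0.753416,  e^(−rT) = 0.938206
E₀ = V₀·N(d₁) − D·e^(−rT)·N(d₂)
   = 556.6198·0.856773 − 425.1177·0.938206·0.753416 = 176.398146
B₀ = V₀ − E₀ = 556.6198 − 176.398146 = 380.221654

B0=380.2217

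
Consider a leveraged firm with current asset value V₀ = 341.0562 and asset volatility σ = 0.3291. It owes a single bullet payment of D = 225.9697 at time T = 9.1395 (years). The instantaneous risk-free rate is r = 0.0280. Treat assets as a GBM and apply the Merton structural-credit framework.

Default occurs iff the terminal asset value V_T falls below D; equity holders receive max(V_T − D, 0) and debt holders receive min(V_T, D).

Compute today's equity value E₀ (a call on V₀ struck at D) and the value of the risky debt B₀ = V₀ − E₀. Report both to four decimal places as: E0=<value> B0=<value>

E0=200.1564 B0=140.8998

d₁ = [ln(V₀/D) + (r + σ²/2)T] / (σ√T)
   = [ln(341.0562/225.9697) + (0.0280 + 0.5·0.3291²)·9.1395] / (0.3291·√9.1395)
   = [0.411646 + 0.750841] / 0.994922 = 1.168420
d₂ = d₁ − σ√T = 1.168420 − 0.994922 = 0.173498
N(d₁) = 0.878681,  N(d₂) = 0.568870,  e^(−rT) = 0.774215
E₀ = V₀·N(d₁) − D·e^(−rT)·N(d₂)
   = 341.0562·0.878681 − 225.9697·0.774215·0.568870 = 200.156438
B₀ = V₀ − E₀ = 341.0562 − 200.156438 = 140.899762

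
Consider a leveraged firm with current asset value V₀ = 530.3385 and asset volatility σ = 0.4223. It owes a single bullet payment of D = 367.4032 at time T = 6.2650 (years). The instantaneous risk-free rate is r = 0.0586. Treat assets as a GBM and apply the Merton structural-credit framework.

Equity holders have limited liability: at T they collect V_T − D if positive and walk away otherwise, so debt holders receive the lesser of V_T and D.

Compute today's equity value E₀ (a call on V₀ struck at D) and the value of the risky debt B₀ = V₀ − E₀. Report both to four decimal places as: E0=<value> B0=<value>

E0=327.6189 B0=202.7196

d₁ = [ln(V₀/D) + (r + σ²/2)T] / (σ√T)
   = [ln(530.3385/367.4032) + (0.0586 + 0.5·0.4223²)·6.2650] / (0.4223·√6.2650)
   = [0.367056 + 0.925771] / 1.057016 = 1.223090
d₂ = d₁ − σ√T = 1.223090 − 1.057016 = 0.166074
N(d₁) = 0.889352,  N(d₂) = 0.565951,  e^(−rT) = 0.692720
E₀ = V₀·N(d₁) − D·e^(−rT)·N(d₂)
   = 530.3385·0.889352 − 367.4032·0.692720·0.565951 = 327.618932
B₀ = V₀ − E₀ = 530.3385 − 327.618932 = 202.719568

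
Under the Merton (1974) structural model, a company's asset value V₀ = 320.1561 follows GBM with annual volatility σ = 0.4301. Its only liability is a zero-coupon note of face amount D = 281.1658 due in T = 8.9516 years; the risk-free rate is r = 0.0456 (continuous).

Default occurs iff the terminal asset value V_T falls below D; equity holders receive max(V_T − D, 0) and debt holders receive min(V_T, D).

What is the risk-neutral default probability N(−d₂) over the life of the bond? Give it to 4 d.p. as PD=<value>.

d₁ = [ln(V₀/D) + (r + σ²/2)T] / (σ√T)
   = [ln(320.1561/281.1658) + (0.0456 + 0.5·0.4301²)·8.9516] / (0.4301·√8.9516)
   = [0.129864 + 1.236153] / 1.286826 = 1.061540
d₂ = d₁ − σ√T = 1.061540 − 1.286826 = -0.225286
risk-neutral PD = N(−d₂) = N(0.225286) = 0.589121

PD=0.5891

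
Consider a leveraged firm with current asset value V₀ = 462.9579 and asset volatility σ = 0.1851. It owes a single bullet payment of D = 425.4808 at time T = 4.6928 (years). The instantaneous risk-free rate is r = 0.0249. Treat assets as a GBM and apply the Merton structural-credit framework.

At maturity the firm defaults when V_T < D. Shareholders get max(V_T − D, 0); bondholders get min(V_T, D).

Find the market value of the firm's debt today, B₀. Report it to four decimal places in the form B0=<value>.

d₁ = [ln(V₀/D) + (r + σ²/2)T] / (σ√T)
   = [ln(462.9579/425.4808) + (0.0249 + 0.5·0.1851²)·4.6928] / (0.1851·√4.6928)
   = [0.084416 + 0.197243] / 0.400980 = 0.702428
d₂ = d₁ − σ√T = 0.702428 − 0.400980 = 0.301448
N(d₁) = 0.758794,  N(d₂) = 0.618464,  e^(−rT) = 0.889718
E₀ = V₀·N(d₁) − D·e^(−rT)·N(d₂)
   = 462.9579·0.758794 − 425.4808·0.889718·0.618464 = 117.165294
B₀ = V₀ − E₀ = 462.9579 − 117.165294 = 345.792606

B0=345.7926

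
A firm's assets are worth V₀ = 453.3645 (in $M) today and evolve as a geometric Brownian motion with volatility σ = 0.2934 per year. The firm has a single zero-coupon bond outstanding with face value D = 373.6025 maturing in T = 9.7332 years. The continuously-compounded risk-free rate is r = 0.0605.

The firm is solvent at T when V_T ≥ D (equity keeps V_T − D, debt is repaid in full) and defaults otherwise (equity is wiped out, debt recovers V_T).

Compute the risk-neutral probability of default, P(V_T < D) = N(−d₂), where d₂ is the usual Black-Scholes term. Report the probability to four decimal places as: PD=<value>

PD=0.3457

d₁ = [ln(V₀/D) + (r + σ²/2)T] / (σ√T)
   = [ln(453.3645/373.6025) + (0.0605 + 0.5·0.2934²)·9.7332] / (0.2934·√9.7332)
   = [0.193504 + 1.007793] / 0.915352 = 1.312389
d₂ = d₁ − σ√T = 1.312389 − 0.915352 = 0.397037
risk-neutral PD = N(−d₂) = N(-0.397037) = 0.345670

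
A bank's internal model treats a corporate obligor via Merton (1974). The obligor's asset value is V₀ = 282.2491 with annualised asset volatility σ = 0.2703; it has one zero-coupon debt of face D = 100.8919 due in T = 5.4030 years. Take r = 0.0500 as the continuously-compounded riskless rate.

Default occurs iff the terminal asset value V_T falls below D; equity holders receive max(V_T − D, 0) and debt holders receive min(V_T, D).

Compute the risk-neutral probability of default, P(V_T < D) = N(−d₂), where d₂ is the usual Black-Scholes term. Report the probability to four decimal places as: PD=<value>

PD=0.0398

d₁ = [ln(V₀/D) + (r + σ²/2)T] / (σ√T)
   = [ln(282.2491/100.8919) + (0.0500 + 0.5·0.2703²)·5.4030] / (0.2703·√5.4030)
   = [1.028740 + 0.467527] / 0.628295 = 2.381473
d₂ = d₁ − σ√T = 2.381473 − 0.628295 = 1.753179
risk-neutral PD = N(−d₂) = N(-1.753179) = 0.039786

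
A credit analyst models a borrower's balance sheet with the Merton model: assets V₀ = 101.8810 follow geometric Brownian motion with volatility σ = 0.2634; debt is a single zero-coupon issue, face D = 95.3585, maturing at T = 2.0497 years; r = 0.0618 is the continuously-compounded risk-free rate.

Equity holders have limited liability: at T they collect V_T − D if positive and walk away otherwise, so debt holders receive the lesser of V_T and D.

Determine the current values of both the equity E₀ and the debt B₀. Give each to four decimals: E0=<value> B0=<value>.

E0=24.5858 B0=77.2952

d₁ = [ln(V₀/D) + (r + σ²/2)T] / (σ√T)
   = [ln(101.8810/95.3585) + (0.0618 + 0.5·0.2634²)·2.0497] / (0.2634·√2.0497)
   = [0.066162 + 0.197775] / 0.377104 = 0.699906
d₂ = d₁ − σ√T = 0.699906 − 0.377104 = 0.322802
N(d₁) = 0.758007,  N(d₂) = 0.626577,  e^(−rT) = 0.881023
E₀ = V₀·N(d₁) − D·e^(−rT)·N(d₂)
   = 101.8810·0.758007 − 95.3585·0.881023·0.626577 = 24.585833
B₀ = V₀ − E₀ = 101.8810 − 24.585833 = 77.295167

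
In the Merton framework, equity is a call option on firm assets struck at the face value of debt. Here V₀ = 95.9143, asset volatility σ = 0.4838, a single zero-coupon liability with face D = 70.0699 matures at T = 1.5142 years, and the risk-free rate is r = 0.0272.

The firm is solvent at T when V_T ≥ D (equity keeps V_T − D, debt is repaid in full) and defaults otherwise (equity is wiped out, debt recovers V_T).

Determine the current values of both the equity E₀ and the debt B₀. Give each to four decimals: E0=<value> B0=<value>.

E0=36.5909 B0=59.3234

d₁ = [ln(V₀/D) + (r + σ²/2)T] / (σ√T)
   = [ln(95.9143/70.0699) + (0.0272 + 0.5·0.4838²)·1.5142] / (0.4838·√1.5142)
   = [0.313962 + 0.218395] / 0.595330 = 0.894222
d₂ = d₁ − σ√T = 0.894222 − 0.595330 = 0.298892
N(d₁) = 0.814398,  N(d₂) = 0.617489,  e^(−rT) = 0.959650
E₀ = V₀·N(d₁) − D·e^(−rT)·N(d₂)
   = 95.9143·0.814398 − 70.0699·0.959650·0.617489 = 36.590891
B₀ = V₀ − E₀ = 95.9143 − 36.590891 = 59.323409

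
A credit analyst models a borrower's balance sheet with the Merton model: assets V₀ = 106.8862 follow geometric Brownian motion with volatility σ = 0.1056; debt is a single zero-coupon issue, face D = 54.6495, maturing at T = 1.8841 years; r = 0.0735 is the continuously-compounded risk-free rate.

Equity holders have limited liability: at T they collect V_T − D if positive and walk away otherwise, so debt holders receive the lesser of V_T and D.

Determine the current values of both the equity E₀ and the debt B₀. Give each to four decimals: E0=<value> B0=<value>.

E0=59.3040 B0=47.5822

d₁ = [ln(V₀/D) + (r + σ²/2)T] / (σ√T)
   = [ln(106.8862/54.6495) + (0.0735 + 0.5·0.1056²)·1.8841] / (0.1056·√1.8841)
   = [0.670825 + 0.148986] / 0.144949 = 5.655851
d₂ = d₁ − σ√T = 5.655851 − 0.144949 = 5.510901
N(d₁) = 1.000000,  N(d₂) = 1.000000,  e^(−rT) = 0.870679
E₀ = V₀·N(d₁) − D·e^(−rT)·N(d₂)
   = 106.8862·1.000000 − 54.6495·0.870679·1.000000 = 59.304001
B₀ = V₀ − E₀ = 106.8862 − 59.304001 = 47.582199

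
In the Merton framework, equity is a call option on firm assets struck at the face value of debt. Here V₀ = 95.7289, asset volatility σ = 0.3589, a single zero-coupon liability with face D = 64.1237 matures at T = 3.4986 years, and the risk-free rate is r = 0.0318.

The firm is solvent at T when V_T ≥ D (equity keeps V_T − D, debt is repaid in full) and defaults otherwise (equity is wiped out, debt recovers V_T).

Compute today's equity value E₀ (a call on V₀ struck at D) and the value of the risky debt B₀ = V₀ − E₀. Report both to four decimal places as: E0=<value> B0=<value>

E0=44.5361 B0=51.1928

d₁ = [ln(V₀/D) + (r + σ²/2)T] / (σ√T)
   = [ln(95.7289/64.1237) + (0.0318 + 0.5·0.3589²)·3.4986] / (0.3589·√3.4986)
   = [0.400706 + 0.336581] / 0.671306 = 1.098288
d₂ = d₁ − σ√T = 1.098288 − 0.671306 = 0.426982
N(d₁) = 0.863961,  N(d₂) = 0.665304,  e^(−rT) = 0.894710
E₀ = V₀·N(d₁) − D·e^(−rT)·N(d₂)
   = 95.7289·0.863961 − 64.1237·0.894710·0.665304 = 44.536111
B₀ = V₀ − E₀ = 95.7289 − 44.536111 = 51.192789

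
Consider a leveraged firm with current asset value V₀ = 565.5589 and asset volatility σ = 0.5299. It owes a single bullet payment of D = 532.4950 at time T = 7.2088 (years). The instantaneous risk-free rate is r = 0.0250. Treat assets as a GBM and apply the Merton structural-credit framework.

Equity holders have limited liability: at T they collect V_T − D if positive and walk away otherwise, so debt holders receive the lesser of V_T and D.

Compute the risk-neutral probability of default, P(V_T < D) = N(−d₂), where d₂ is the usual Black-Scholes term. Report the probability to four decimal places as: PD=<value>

PD=0.7062

d₁ = [ln(V₀/D) + (r + σ²/2)T] / (σ√T)
   = [ln(565.5589/532.4950) + (0.0250 + 0.5·0.5299²)·7.2088] / (0.5299·√7.2088)
   = [0.060241 + 1.192314] / 1.422740 = 0.880382
d₂ = d₁ − σ√T = 0.880382 − 1.422740 = -0.542357
risk-neutral PD = N(−d₂) = N(0.542357) = 0.706214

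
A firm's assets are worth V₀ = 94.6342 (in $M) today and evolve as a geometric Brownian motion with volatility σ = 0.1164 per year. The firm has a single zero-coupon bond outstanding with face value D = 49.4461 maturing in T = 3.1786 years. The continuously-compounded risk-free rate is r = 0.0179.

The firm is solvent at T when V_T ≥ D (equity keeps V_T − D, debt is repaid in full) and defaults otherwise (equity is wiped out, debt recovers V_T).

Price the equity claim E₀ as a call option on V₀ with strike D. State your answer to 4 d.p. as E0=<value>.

E0=47.9241

d₁ = [ln(V₀/D) + (r + σ²/2)T] / (σ√T)
   = [ln(94.6342/49.4461) + (0.0179 + 0.5·0.1164²)·3.1786] / (0.1164·√3.1786)
   = [0.649136 + 0.078430] / 0.207525 = 3.505916
d₂ = d₁ − σ√T = 3.505916 − 0.207525 = 3.298391
N(d₁) = 0.999772,  N(d₂) = 0.999514,  e^(−rT) = 0.944691
E₀ = V₀·N(d₁) − D·e^(−rT)·N(d₂)
   = 94.6342·0.999772 − 49.4461·0.944691·0.999514 = 47.924073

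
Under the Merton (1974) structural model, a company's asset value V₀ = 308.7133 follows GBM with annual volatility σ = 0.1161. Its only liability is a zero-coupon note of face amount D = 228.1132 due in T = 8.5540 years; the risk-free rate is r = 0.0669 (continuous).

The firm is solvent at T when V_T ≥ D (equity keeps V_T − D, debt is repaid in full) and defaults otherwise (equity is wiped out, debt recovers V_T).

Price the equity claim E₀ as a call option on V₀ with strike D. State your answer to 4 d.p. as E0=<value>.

d₁ = [ln(V₀/D) + (r + σ²/2)T] / (σ√T)
   = [ln(308.7133/228.1132) + (0.0669 + 0.5·0.1161²)·8.5540] / (0.1161·√8.5540)
   = [0.302571 + 0.629913] / 0.339560 = 2.746152
d₂ = d₁ − σ√T = 2.746152 − 0.339560 = 2.406592
N(d₁) = 0.996985,  N(d₂) = 0.991949,  e^(−rT) = 0.564247
E₀ = V₀·N(d₁) − D·e^(−rT)·N(d₂)
   = 308.7133·0.996985 − 228.1132·0.564247·0.991949 = 180.106557

E0=180.1066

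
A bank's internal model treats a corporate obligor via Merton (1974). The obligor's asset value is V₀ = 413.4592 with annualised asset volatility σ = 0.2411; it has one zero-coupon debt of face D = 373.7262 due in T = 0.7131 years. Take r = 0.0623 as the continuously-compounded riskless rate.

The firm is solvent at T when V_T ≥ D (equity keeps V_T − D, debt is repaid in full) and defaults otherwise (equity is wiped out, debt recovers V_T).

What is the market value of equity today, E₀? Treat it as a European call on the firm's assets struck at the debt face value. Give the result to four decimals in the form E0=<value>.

E0=66.8532

d₁ = [ln(V₀/D) + (r + σ²/2)T] / (σ√T)
   = [ln(413.4592/373.7262) + (0.0623 + 0.5·0.2411²)·0.7131] / (0.2411·√0.7131)
   = [0.101035 + 0.065152] / 0.203597 = 0.816255
d₂ = d₁ − σ√T = 0.816255 − 0.203597 = 0.612658
N(d₁) = 0.792823,  N(d₂) = 0.729949,  e^(−rT) = 0.956546
E₀ = V₀·N(d₁) − D·e^(−rT)·N(d₂)
   = 413.4592·0.792823 − 373.7262·0.956546·0.729949 = 66.853209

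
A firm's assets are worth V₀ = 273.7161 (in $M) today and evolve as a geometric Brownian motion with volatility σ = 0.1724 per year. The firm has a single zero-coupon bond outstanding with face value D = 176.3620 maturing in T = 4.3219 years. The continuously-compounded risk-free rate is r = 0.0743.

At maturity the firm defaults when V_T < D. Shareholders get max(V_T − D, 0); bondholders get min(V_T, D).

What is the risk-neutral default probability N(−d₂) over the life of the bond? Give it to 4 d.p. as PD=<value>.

d₁ = [ln(V₀/D) + (r + σ²/2)T] / (σ√T)
   = [ln(273.7161/176.3620) + (0.0743 + 0.5·0.1724²)·4.3219] / (0.1724·√4.3219)
   = [0.439553 + 0.385344] / 0.358405 = 2.301575
d₂ = d₁ − σ√T = 2.301575 − 0.358405 = 1.943170
risk-neutral PD = N(−d₂) = N(-1.943170) = 0.025998

PD=0.0260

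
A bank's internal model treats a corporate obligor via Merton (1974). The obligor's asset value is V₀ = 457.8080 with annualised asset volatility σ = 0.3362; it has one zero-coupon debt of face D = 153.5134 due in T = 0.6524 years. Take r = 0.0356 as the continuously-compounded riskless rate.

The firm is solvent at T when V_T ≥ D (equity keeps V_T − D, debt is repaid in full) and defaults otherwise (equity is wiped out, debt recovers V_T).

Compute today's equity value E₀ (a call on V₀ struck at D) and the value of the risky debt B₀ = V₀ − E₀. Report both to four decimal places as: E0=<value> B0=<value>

E0=307.8192 B0=149.9888

d₁ = [ln(V₀/D) + (r + σ²/2)T] / (σ√T)
   = [ln(457.8080/153.5134) + (0.0356 + 0.5·0.3362²)·0.6524] / (0.3362·√0.6524)
   = [1.092662 + 0.060096] / 0.271553 = 4.245056
d₂ = d₁ − σ√T = 4.245056 − 0.271553 = 3.973503
N(d₁) = 0.999989,  N(d₂) = 0.999965,  e^(−rT) = 0.977042
E₀ = V₀·N(d₁) − D·e^(−rT)·N(d₂)
   = 457.8080·0.999989 − 153.5134·0.977042·0.999965 = 307.819240
B₀ = V₀ − E₀ = 457.8080 − 307.819240 = 149.988760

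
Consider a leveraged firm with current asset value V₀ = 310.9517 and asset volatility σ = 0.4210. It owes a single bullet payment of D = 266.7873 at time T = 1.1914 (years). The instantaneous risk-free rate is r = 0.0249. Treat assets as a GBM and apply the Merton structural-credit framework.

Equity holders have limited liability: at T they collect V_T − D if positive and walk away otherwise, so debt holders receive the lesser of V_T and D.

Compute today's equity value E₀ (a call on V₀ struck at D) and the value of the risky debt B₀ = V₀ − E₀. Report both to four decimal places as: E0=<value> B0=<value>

d₁ = [ln(V₀/D) + (r + σ²/2)T] / (σ√T)
   = [ln(310.9517/266.7873) + (0.0249 + 0.5·0.4210²)·1.1914] / (0.4210·√1.1914)
   = [0.153186 + 0.135248] / 0.459527 = 0.627677
d₂ = d₁ − σ√T = 0.627677 − 0.459527 = 0.168150
N(d₁) = 0.734892,  N(d₂) = 0.566767,  e^(−rT) = 0.970770
E₀ = V₀·N(d₁) − D·e^(−rT)·N(d₂)
   = 310.9517·0.734892 − 266.7873·0.970770·0.566767 = 81.729420
B₀ = V₀ − E₀ = 310.9517 − 81.729420 = 229.222280

E0=81.7294 B0=229.2223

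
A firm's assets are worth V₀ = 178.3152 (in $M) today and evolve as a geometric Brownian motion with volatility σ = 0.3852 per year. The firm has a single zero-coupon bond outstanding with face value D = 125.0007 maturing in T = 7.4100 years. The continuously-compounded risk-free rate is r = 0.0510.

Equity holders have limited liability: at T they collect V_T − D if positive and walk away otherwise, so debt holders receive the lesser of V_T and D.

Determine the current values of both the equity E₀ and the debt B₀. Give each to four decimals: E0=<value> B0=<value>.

E0=109.8199 B0=68.4953

d₁ = [ln(V₀/D) + (r + σ²/2)T] / (σ√T)
   = [ln(178.3152/125.0007) + (0.0510 + 0.5·0.3852²)·7.4100] / (0.3852·√7.4100)
   = [0.355233 + 0.927654] / 1.048565 = 1.223470
d₂ = d₁ − σ√T = 1.223470 − 1.048565 = 0.174905
N(d₁) = 0.889424,  N(d₂) = 0.569423,  e^(−rT) = 0.685292
E₀ = V₀·N(d₁) − D·e^(−rT)·N(d₂)
   = 178.3152·0.889424 − 125.0007·0.685292·0.569423 = 109.819898
B₀ = V₀ − E₀ = 178.3152 − 109.819898 = 68.495302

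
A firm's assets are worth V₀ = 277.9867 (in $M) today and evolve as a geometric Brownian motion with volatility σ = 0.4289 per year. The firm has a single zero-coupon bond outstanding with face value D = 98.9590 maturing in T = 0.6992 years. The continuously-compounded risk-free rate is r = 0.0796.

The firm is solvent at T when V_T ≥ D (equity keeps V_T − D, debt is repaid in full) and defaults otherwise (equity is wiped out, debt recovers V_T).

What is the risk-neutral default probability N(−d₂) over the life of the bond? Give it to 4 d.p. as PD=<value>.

d₁ = [ln(V₀/D) + (r + σ²/2)T] / (σ√T)
   = [ln(277.9867/98.9590) + (0.0796 + 0.5·0.4289²)·0.6992] / (0.4289·√0.6992)
   = [1.032868 + 0.119967] / 0.358638 = 3.214477
d₂ = d₁ − σ√T = 3.214477 − 0.358638 = 2.855838
risk-neutral PD = N(−d₂) = N(-2.855838) = 0.002146

PD=0.0021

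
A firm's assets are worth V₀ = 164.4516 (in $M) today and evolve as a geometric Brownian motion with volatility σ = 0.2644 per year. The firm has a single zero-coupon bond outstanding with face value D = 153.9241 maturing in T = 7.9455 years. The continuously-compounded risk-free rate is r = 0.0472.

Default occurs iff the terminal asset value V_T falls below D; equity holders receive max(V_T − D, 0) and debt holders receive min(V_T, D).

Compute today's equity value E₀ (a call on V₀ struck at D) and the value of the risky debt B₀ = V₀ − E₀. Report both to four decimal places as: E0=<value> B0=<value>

d₁ = [ln(V₀/D) + (r + σ²/2)T] / (σ√T)
   = [ln(164.4516/153.9241) + (0.0472 + 0.5·0.2644²)·7.9455] / (0.2644·√7.9455)
   = [0.066157 + 0.652752] / 0.745284 = 0.964610
d₂ = d₁ − σ√T = 0.964610 − 0.745284 = 0.219325
N(d₁) = 0.832630,  N(d₂) = 0.586802,  e^(−rT) = 0.687270
E₀ = V₀·N(d₁) − D·e^(−rT)·N(d₂)
   = 164.4516·0.832630 − 153.9241·0.687270·0.586802 = 74.851050
B₀ = V₀ − E₀ = 164.4516 − 74.851050 = 89.600550

E0=74.8510 B0=89.6006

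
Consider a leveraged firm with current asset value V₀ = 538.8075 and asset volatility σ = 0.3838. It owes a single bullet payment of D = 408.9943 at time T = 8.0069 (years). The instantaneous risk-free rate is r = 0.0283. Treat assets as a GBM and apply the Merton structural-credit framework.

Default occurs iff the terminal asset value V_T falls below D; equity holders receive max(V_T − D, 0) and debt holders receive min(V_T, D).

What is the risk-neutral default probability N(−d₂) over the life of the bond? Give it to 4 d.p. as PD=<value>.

d₁ = [ln(V₀/D) + (r + σ²/2)T] / (σ√T)
   = [ln(538.8075/408.9943) + (0.0283 + 0.5·0.3838²)·8.0069] / (0.3838·√8.0069)
   = [0.275657 + 0.816313] / 1.086018 = 1.005481
d₂ = d₁ − σ√T = 1.005481 − 1.086018 = -0.080538
risk-neutral PD = N(−d₂) = N(0.080538) = 0.532095

PD=0.5321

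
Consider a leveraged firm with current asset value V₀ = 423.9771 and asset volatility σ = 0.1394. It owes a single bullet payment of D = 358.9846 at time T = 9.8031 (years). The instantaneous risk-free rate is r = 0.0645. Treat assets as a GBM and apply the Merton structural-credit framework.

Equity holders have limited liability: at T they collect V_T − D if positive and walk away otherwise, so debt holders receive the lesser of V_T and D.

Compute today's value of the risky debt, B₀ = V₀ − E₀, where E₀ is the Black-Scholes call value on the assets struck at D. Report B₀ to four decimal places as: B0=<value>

B0=189.1401

d₁ = [ln(V₀/D) + (r + σ²/2)T] / (σ√T)
   = [ln(423.9771/358.9846) + (0.0645 + 0.5·0.1394²)·9.8031] / (0.1394·√9.8031)
   = [0.166400 + 0.727549] / 0.436460 = 2.048180
d₂ = d₁ − σ√T = 2.048180 − 0.436460 = 1.611720
N(d₁) = 0.979729,  N(d₂) = 0.946489,  e^(−rT) = 0.531368
E₀ = V₀·N(d₁) − D·e^(−rT)·N(d₂)
   = 423.9771·0.979729 − 358.9846·0.531368·0.946489 = 234.837026
B₀ = V₀ − E₀ = 423.9771 − 234.837026 = 189.140074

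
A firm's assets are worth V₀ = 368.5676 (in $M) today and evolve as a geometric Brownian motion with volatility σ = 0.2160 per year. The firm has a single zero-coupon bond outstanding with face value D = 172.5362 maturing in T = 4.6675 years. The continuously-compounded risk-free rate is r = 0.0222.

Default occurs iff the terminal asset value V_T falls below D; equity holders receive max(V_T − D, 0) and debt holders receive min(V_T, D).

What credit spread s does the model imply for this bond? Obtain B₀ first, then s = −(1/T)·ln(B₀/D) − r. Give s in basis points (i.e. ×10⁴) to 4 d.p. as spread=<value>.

d₁ = [ln(V₀/D) + (r + σ²/2)T] / (σ√T)
   = [ln(368.5676/172.5362) + (0.0222 + 0.5·0.2160²)·4.6675] / (0.2160·√4.6675)
   = [0.759017 + 0.212502] / 0.466655 = 2.081879
d₂ = d₁ − σ√T = 2.081879 − 0.466655 = 1.615224
N(d₁) = 0.981323,  N(d₂) = 0.946869,  e^(−rT) = 0.901569
E₀ = V₀·N(d₁) − D·e^(−rT)·N(d₂)
   = 368.5676·0.981323 − 172.5362·0.901569·0.946869 = 214.395349
B₀ = V₀ − E₀ = 368.5676 − 214.395349 = 154.172251
spread = −(1/T)·ln(B₀/D) − r = −(1/4.6675)·ln(154.172251/172.5362) − 0.0222 = 0.00191068
in basis points: 0.00191068 × 10⁴ = 19.1068 bp

spread=19.1068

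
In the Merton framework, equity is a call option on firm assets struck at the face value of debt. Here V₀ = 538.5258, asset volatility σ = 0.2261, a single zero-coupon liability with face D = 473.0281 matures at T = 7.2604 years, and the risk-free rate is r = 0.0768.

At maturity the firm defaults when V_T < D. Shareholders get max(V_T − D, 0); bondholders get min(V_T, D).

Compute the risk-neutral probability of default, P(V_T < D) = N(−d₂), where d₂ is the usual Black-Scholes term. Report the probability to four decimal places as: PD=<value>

PD=0.2051

d₁ = [ln(V₀/D) + (r + σ²/2)T] / (σ√T)
   = [ln(538.5258/473.0281) + (0.0768 + 0.5·0.2261²)·7.2604] / (0.2261·√7.2604)
   = [0.129681 + 0.743179] / 0.609229 = 1.432727
d₂ = d₁ − σ√T = 1.432727 − 0.609229 = 0.823498
risk-neutral PD = N(−d₂) = N(-0.823498) = 0.205112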